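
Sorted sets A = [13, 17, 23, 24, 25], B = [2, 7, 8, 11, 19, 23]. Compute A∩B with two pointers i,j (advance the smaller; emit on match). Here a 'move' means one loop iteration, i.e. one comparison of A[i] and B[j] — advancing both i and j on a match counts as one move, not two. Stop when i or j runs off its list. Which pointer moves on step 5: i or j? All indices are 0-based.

[i=0,j=0] 13>2 → j++
[i=0,j=1] 13>7 → j++
[i=0,j=2] 13>8 → j++
[i=0,j=3] 13>11 → j++
[i=0,j=4] 13<19 → i++

i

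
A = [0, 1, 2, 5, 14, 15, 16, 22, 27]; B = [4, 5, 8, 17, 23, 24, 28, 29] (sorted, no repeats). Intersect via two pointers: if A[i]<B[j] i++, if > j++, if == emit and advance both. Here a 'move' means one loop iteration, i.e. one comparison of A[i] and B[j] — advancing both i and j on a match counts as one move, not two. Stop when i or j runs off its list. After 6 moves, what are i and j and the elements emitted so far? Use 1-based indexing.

i=5, j=4, emitted=[5]

[i=1,j=1] 0<4 → i++
[i=2,j=1] 1<4 → i++
[i=3,j=1] 2<4 → i++
[i=4,j=1] 5>4 → j++
[i=4,j=2] 5==5 emit → i++,j++
[i=5,j=3] 14>8 → j++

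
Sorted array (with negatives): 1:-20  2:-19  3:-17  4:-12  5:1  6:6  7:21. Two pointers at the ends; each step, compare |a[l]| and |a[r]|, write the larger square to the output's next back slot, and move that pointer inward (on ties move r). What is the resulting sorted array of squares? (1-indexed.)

l=1 r=7: |-20|<=|21| out[7]=441, r--
l=1 r=6: |-20|>|6| out[6]=400, l++
l=2 r=6: |-19|>|6| out[5]=361, l++
l=3 r=6: |-17|>|6| out[4]=289, l++
l=4 r=6: |-12|>|6| out[3]=144, l++
l=5 r=6: |1|<=|6| out[2]=36, r--
l=5 r=5: |1|<=|1| out[1]=1, r--

[1, 36, 144, 289, 361, 400, 441]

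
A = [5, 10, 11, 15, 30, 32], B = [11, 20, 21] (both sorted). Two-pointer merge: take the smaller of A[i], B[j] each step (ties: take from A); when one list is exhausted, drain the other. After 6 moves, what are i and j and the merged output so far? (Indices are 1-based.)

i=5, j=3, merged so far=[5, 10, 11, 11, 15, 20]

[i=1,j=1] A[i]=5<=B[j]=11 take 5 → i++
[i=2,j=1] A[i]=10<=B[j]=11 take 10 → i++
[i=3,j=1] A[i]=11<=B[j]=11 take 11 → i++
[i=4,j=1] A[i]=15>B[j]=11 take 11 → j++
[i=4,j=2] A[i]=15<=B[j]=20 take 15 → i++
[i=5,j=2] A[i]=30>B[j]=20 take 20 → j++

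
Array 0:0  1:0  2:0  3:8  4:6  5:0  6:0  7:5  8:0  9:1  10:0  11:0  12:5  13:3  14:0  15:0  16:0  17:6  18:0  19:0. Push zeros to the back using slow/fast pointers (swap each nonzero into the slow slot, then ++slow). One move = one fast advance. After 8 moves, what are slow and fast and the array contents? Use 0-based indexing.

(s=0,f=0) a[fast]=0 → fast++
(s=0,f=1) a[fast]=0 → fast++
(s=0,f=2) a[fast]=0 → fast++
(s=0,f=3) a[fast]=8≠0 swap→a[0]=8 → slow++,fast++
(s=1,f=4) a[fast]=6≠0 swap→a[1]=6 → slow++,fast++
(s=2,f=5) a[fast]=0 → fast++
(s=2,f=6) a[fast]=0 → fast++
(s=2,f=7) a[fast]=5≠0 swap→a[2]=5 → slow++,fast++

slow=3, fast=8, a=[8, 6, 5, 0, 0, 0, 0, 0, 0, 1, 0, 0, 5, 3, 0, 0, 0, 6, 0, 0]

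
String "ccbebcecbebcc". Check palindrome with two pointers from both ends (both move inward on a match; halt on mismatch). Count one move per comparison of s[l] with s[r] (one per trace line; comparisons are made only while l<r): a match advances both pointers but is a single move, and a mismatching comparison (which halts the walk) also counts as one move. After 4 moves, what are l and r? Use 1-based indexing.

[1,13] 'c'=='c' → l++,r--
[2,12] 'c'=='c' → l++,r--
[3,11] 'b'=='b' → l++,r--
[4,10] 'e'=='e' → l++,r--

l=5, r=9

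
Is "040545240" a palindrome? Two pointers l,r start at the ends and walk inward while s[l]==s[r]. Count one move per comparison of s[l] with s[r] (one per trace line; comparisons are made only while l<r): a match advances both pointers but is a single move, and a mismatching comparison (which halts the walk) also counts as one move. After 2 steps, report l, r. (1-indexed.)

l=1 r=9: '0'=='0', l++,r--
l=2 r=8: '4'=='4', l++,r--

l=3, r=7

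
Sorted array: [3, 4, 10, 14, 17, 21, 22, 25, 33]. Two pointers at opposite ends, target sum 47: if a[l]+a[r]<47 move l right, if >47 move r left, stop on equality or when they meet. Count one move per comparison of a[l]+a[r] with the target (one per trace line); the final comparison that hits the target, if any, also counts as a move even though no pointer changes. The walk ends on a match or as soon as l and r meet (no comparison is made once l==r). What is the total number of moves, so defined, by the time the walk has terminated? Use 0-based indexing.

4 moves

[0,8] 3+33=36 <47 → l++
[1,8] 4+33=37 <47 → l++
[2,8] 10+33=43 <47 → l++
[3,8] 14+33=47 → found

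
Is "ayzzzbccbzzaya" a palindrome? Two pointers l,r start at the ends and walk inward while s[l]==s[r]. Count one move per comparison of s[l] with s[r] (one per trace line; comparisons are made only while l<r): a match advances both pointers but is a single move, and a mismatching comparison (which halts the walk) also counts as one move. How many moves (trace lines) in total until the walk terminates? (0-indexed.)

3 moves

l=0 r=13: 'a'=='a', l++,r--
l=1 r=12: 'y'=='y', l++,r--
l=2 r=11: 'z'!='a', stop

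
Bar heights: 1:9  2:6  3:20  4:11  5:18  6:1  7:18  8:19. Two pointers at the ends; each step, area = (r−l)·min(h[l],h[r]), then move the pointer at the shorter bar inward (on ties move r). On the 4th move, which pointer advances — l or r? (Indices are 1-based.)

r

[1,8] min(9,19)*7=63 best=63 * → l++
[2,8] min(6,19)*6=36 best=63 → l++
[3,8] min(20,19)*5=95 best=95 * → r--
[3,7] min(20,18)*4=72 best=95 → r--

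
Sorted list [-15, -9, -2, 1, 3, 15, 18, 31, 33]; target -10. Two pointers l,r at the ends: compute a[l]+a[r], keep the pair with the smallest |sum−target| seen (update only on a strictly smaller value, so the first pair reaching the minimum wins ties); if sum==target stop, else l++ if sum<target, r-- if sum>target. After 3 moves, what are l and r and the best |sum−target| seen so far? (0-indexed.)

l=0 r=8: -15+33=18 d=28 *, r--
l=0 r=7: -15+31=16 d=26 *, r--
l=0 r=6: -15+18=3 d=13 *, r--

l=0, r=5, best |Δ|=13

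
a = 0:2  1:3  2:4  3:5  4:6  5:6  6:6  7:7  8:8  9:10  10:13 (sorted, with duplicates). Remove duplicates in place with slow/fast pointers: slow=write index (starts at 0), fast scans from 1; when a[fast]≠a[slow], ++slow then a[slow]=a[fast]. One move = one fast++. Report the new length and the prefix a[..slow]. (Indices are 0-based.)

length 9; prefix = [2, 3, 4, 5, 6, 7, 8, 10, 13]

slow=0 fast=1: a[fast]=3≠a[slow]=2 write a[1]=3, slow++,fast++
slow=1 fast=2: a[fast]=4≠a[slow]=3 write a[2]=4, slow++,fast++
slow=2 fast=3: a[fast]=5≠a[slow]=4 write a[3]=5, slow++,fast++
slow=3 fast=4: a[fast]=6≠a[slow]=5 write a[4]=6, slow++,fast++
slow=4 fast=5: a[fast]=6=a[slow] dup, fast++
slow=4 fast=6: a[fast]=6=a[slow] dup, fast++
slow=4 fast=7: a[fast]=7≠a[slow]=6 write a[5]=7, slow++,fast++
slow=5 fast=8: a[fast]=8≠a[slow]=7 write a[6]=8, slow++,fast++
slow=6 fast=9: a[fast]=10≠a[slow]=8 write a[7]=10, slow++,fast++
slow=7 fast=10: a[fast]=13≠a[slow]=10 write a[8]=13, slow++,fast++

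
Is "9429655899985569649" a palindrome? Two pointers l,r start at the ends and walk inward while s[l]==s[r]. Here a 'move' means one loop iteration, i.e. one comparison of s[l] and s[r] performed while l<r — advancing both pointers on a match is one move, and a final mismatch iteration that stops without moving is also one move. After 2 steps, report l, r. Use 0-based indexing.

l=2, r=16

[0,18] '9'=='9' → l++,r--
[1,17] '4'=='4' → l++,r--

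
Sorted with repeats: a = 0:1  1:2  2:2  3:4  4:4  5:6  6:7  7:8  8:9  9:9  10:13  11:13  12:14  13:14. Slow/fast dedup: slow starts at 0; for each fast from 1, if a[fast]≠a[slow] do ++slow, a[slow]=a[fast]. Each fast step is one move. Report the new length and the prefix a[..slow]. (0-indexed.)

length 9; prefix = [1, 2, 4, 6, 7, 8, 9, 13, 14]

(s=0,f=1) a[fast]=2≠a[slow]=1 write a[1]=2 → slow++,fast++
(s=1,f=2) a[fast]=2=a[slow] dup → fast++
(s=1,f=3) a[fast]=4≠a[slow]=2 write a[2]=4 → slow++,fast++
(s=2,f=4) a[fast]=4=a[slow] dup → fast++
(s=2,f=5) a[fast]=6≠a[slow]=4 write a[3]=6 → slow++,fast++
(s=3,f=6) a[fast]=7≠a[slow]=6 write a[4]=7 → slow++,fast++
(s=4,f=7) a[fast]=8≠a[slow]=7 write a[5]=8 → slow++,fast++
(s=5,f=8) a[fast]=9≠a[slow]=8 write a[6]=9 → slow++,fast++
(s=6,f=9) a[fast]=9=a[slow] dup → fast++
(s=6,f=10) a[fast]=13≠a[slow]=9 write a[7]=13 → slow++,fast++
(s=7,f=11) a[fast]=13=a[slow] dup → fast++
(s=7,f=12) a[fast]=14≠a[slow]=13 write a[8]=14 → slow++,fast++
(s=8,f=13) a[fast]=14=a[slow] dup → fast++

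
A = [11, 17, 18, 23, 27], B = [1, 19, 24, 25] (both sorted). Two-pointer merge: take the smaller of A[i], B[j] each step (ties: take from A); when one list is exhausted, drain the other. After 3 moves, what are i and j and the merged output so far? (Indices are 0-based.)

[i=0,j=0] A[i]=11>B[j]=1 take 1 → j++
[i=0,j=1] A[i]=11<=B[j]=19 take 11 → i++
[i=1,j=1] A[i]=17<=B[j]=19 take 17 → i++

i=2, j=1, merged so far=[1, 11, 17]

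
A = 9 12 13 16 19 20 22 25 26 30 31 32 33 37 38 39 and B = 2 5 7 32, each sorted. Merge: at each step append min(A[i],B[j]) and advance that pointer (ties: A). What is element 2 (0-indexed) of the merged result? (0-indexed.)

merged[2] = 7

[i=0,j=0] A[i]=9>B[j]=2 take 2 → j++
[i=0,j=1] A[i]=9>B[j]=5 take 5 → j++
[i=0,j=2] A[i]=9>B[j]=7 take 7 → j++
[i=0,j=3] A[i]=9<=B[j]=32 take 9 → i++
[i=1,j=3] A[i]=12<=B[j]=32 take 12 → i++
[i=2,j=3] A[i]=13<=B[j]=32 take 13 → i++
[i=3,j=3] A[i]=16<=B[j]=32 take 16 → i++
[i=4,j=3] A[i]=19<=B[j]=32 take 19 → i++
[i=5,j=3] A[i]=20<=B[j]=32 take 20 → i++
[i=6,j=3] A[i]=22<=B[j]=32 take 22 → i++
[i=7,j=3] A[i]=25<=B[j]=32 take 25 → i++
[i=8,j=3] A[i]=26<=B[j]=32 take 26 → i++
[i=9,j=3] A[i]=30<=B[j]=32 take 30 → i++
[i=10,j=3] A[i]=31<=B[j]=32 take 31 → i++
[i=11,j=3] A[i]=32<=B[j]=32 take 32 → i++
[i=12,j=3] A[i]=33>B[j]=32 take 32 → j++
[i=12,j=4] B done, take A[i]=33 → i++
[i=13,j=4] B done, take A[i]=37 → i++
[i=14,j=4] B done, take A[i]=38 → i++
[i=15,j=4] B done, take A[i]=39 → i++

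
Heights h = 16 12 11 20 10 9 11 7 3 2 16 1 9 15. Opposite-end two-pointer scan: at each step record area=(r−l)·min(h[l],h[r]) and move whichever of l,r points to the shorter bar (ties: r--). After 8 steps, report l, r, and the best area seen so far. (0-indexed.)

l=0, r=5, best area=195

[0,13] min(16,15)*13=195 best=195 * → r--
[0,12] min(16,9)*12=108 best=195 → r--
[0,11] min(16,1)*11=11 best=195 → r--
[0,10] min(16,16)*10=160 best=195 → r--
[0,9] min(16,2)*9=18 best=195 → r--
[0,8] min(16,3)*8=24 best=195 → r--
[0,7] min(16,7)*7=49 best=195 → r--
[0,6] min(16,11)*6=66 best=195 → r--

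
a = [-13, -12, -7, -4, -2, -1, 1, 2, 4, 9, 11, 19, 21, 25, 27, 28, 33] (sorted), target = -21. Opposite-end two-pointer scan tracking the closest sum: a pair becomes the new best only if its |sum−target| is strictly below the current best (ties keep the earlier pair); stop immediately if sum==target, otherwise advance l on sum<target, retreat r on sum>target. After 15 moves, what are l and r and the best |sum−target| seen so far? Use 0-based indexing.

[0,16] -13+33=20 d=41 * → r--
[0,15] -13+28=15 d=36 * → r--
[0,14] -13+27=14 d=35 * → r--
[0,13] -13+25=12 d=33 * → r--
[0,12] -13+21=8 d=29 * → r--
[0,11] -13+19=6 d=27 * → r--
[0,10] -13+11=-2 d=19 * → r--
[0,9] -13+9=-4 d=17 * → r--
[0,8] -13+4=-9 d=12 * → r--
[0,7] -13+2=-11 d=10 * → r--
[0,6] -13+1=-12 d=9 * → r--
[0,5] -13+-1=-14 d=7 * → r--
[0,4] -13+-2=-15 d=6 * → r--
[0,3] -13+-4=-17 d=4 * → r--
[0,2] -13+-7=-20 d=1 * → r--

l=0, r=1, best |Δ|=1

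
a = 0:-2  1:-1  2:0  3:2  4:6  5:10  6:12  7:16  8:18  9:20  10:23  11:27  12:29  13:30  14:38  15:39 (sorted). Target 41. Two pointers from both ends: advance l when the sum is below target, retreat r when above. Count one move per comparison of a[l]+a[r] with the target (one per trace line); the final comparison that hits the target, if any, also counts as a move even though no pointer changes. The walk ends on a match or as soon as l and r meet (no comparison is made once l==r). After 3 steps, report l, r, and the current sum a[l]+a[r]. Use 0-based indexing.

l=3, r=15, sum=41

[0,15] -2+39=37 <41 → l++
[1,15] -1+39=38 <41 → l++
[2,15] 0+39=39 <41 → l++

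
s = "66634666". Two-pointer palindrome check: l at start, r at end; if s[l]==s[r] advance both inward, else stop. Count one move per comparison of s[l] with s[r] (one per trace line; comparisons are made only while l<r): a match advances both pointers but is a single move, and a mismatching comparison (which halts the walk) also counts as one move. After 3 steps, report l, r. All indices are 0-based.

[0,7] '6'=='6' → l++,r--
[1,6] '6'=='6' → l++,r--
[2,5] '6'=='6' → l++,r--

l=3, r=4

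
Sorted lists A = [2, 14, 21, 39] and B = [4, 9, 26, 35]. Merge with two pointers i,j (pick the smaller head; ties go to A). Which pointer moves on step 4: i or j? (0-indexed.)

i=0 j=0: A[i]=2<=B[j]=4 take 2, i++
i=1 j=0: A[i]=14>B[j]=4 take 4, j++
i=1 j=1: A[i]=14>B[j]=9 take 9, j++
i=1 j=2: A[i]=14<=B[j]=26 take 14, i++

i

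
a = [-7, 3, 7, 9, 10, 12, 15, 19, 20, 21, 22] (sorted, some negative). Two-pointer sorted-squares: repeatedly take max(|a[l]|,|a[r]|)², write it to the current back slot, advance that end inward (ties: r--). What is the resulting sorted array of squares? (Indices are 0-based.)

l=0 r=10: |-7|<=|22| out[10]=484, r--
l=0 r=9: |-7|<=|21| out[9]=441, r--
l=0 r=8: |-7|<=|20| out[8]=400, r--
l=0 r=7: |-7|<=|19| out[7]=361, r--
l=0 r=6: |-7|<=|15| out[6]=225, r--
l=0 r=5: |-7|<=|12| out[5]=144, r--
l=0 r=4: |-7|<=|10| out[4]=100, r--
l=0 r=3: |-7|<=|9| out[3]=81, r--
l=0 r=2: |-7|<=|7| out[2]=49, r--
l=0 r=1: |-7|>|3| out[1]=49, l++
l=1 r=1: |3|<=|3| out[0]=9, r--

[9, 49, 49, 81, 100, 144, 225, 361, 400, 441, 484]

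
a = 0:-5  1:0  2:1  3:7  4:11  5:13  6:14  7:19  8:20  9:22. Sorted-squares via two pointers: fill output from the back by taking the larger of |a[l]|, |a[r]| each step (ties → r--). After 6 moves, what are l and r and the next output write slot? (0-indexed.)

l=0, r=3, next write slot=3

l=0 r=9: |-5|<=|22| out[9]=484, r--
l=0 r=8: |-5|<=|20| out[8]=400, r--
l=0 r=7: |-5|<=|19| out[7]=361, r--
l=0 r=6: |-5|<=|14| out[6]=196, r--
l=0 r=5: |-5|<=|13| out[5]=169, r--
l=0 r=4: |-5|<=|11| out[4]=121, r--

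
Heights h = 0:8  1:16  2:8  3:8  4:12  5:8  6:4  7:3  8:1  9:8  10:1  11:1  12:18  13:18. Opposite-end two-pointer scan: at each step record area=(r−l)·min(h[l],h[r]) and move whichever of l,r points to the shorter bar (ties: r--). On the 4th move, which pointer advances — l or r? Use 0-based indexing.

l

l=0 r=13: min(8,18)*13=104 best=104 *, l++
l=1 r=13: min(16,18)*12=192 best=192 *, l++
l=2 r=13: min(8,18)*11=88 best=192, l++
l=3 r=13: min(8,18)*10=80 best=192, l++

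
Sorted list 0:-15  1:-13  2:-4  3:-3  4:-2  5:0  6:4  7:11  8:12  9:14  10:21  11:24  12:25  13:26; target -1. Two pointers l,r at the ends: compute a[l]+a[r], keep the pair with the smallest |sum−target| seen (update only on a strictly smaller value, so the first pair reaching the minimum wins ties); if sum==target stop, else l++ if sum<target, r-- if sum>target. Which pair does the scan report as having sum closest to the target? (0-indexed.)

l=0 r=13: -15+26=11 d=12 *, r--
l=0 r=12: -15+25=10 d=11 *, r--
l=0 r=11: -15+24=9 d=10 *, r--
l=0 r=10: -15+21=6 d=7 *, r--
l=0 r=9: -15+14=-1 d=0 *, stop

pair (-15, 14) with sum -1 (|Δ|=0)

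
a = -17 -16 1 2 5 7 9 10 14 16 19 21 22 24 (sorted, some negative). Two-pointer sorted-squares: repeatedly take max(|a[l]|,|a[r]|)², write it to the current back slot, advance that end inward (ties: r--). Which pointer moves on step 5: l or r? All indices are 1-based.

l

[1,14] |-17|<=|24| out[14]=576 → r--
[1,13] |-17|<=|22| out[13]=484 → r--
[1,12] |-17|<=|21| out[12]=441 → r--
[1,11] |-17|<=|19| out[11]=361 → r--
[1,10] |-17|>|16| out[10]=289 → l++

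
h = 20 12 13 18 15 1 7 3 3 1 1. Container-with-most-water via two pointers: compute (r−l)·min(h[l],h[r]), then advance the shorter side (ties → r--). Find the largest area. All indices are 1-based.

max area = 60

[1,11] min(20,1)*10=10 best=10 * → r--
[1,10] min(20,1)*9=9 best=10 → r--
[1,9] min(20,3)*8=24 best=24 * → r--
[1,8] min(20,3)*7=21 best=24 → r--
[1,7] min(20,7)*6=42 best=42 * → r--
[1,6] min(20,1)*5=5 best=42 → r--
[1,5] min(20,15)*4=60 best=60 * → r--
[1,4] min(20,18)*3=54 best=60 → r--
[1,3] min(20,13)*2=26 best=60 → r--
[1,2] min(20,12)*1=12 best=60 → r--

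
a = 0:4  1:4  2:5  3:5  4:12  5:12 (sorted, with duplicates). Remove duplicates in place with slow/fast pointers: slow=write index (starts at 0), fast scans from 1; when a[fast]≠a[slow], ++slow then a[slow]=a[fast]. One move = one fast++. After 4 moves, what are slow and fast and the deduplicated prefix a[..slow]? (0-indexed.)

slow=0 fast=1: a[fast]=4=a[slow] dup, fast++
slow=0 fast=2: a[fast]=5≠a[slow]=4 write a[1]=5, slow++,fast++
slow=1 fast=3: a[fast]=5=a[slow] dup, fast++
slow=1 fast=4: a[fast]=12≠a[slow]=5 write a[2]=12, slow++,fast++

slow=2, fast=5, prefix=[4, 5, 12]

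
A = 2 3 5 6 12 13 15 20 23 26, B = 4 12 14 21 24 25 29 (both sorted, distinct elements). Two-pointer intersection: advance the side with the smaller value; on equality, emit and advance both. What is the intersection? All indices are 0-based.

intersection = [12]

[i=0,j=0] 2<4 → i++
[i=1,j=0] 3<4 → i++
[i=2,j=0] 5>4 → j++
[i=2,j=1] 5<12 → i++
[i=3,j=1] 6<12 → i++
[i=4,j=1] 12==12 emit → i++,j++
[i=5,j=2] 13<14 → i++
[i=6,j=2] 15>14 → j++
[i=6,j=3] 15<21 → i++
[i=7,j=3] 20<21 → i++
[i=8,j=3] 23>21 → j++
[i=8,j=4] 23<24 → i++
[i=9,j=4] 26>24 → j++
[i=9,j=5] 26>25 → j++
[i=9,j=6] 26<29 → i++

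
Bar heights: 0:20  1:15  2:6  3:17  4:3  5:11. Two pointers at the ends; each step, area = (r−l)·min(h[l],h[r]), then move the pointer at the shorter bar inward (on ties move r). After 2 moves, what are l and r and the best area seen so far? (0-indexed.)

[0,5] min(20,11)*5=55 best=55 * → r--
[0,4] min(20,3)*4=12 best=55 → r--

l=0, r=3, best area=55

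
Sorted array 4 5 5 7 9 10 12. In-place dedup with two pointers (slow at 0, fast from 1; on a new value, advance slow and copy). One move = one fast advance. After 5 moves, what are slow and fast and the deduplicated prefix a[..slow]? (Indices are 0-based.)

(s=0,f=1) a[fast]=5≠a[slow]=4 write a[1]=5 → slow++,fast++
(s=1,f=2) a[fast]=5=a[slow] dup → fast++
(s=1,f=3) a[fast]=7≠a[slow]=5 write a[2]=7 → slow++,fast++
(s=2,f=4) a[fast]=9≠a[slow]=7 write a[3]=9 → slow++,fast++
(s=3,f=5) a[fast]=10≠a[slow]=9 write a[4]=10 → slow++,fast++

slow=4, fast=6, prefix=[4, 5, 7, 9, 10]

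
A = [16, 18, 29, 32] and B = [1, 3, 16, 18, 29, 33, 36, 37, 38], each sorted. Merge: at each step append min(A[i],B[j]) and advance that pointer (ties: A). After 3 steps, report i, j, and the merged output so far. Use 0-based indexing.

i=0 j=0: A[i]=16>B[j]=1 take 1, j++
i=0 j=1: A[i]=16>B[j]=3 take 3, j++
i=0 j=2: A[i]=16<=B[j]=16 take 16, i++

i=1, j=2, merged so far=[1, 3, 16]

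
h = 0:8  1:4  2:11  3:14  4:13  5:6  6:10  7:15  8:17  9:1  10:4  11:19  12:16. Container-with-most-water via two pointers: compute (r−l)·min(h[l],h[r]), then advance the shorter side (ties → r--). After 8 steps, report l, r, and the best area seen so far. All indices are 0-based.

l=0 r=12: min(8,16)*12=96 best=96 *, l++
l=1 r=12: min(4,16)*11=44 best=96, l++
l=2 r=12: min(11,16)*10=110 best=110 *, l++
l=3 r=12: min(14,16)*9=126 best=126 *, l++
l=4 r=12: min(13,16)*8=104 best=126, l++
l=5 r=12: min(6,16)*7=42 best=126, l++
l=6 r=12: min(10,16)*6=60 best=126, l++
l=7 r=12: min(15,16)*5=75 best=126, l++

l=8, r=12, best area=126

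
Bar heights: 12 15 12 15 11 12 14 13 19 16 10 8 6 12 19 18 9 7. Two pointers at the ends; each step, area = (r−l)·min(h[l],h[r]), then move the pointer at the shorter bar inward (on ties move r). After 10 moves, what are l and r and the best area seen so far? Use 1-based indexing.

l=9, r=16, best area=210

l=1 r=18: min(12,7)*17=119 best=119 *, r--
l=1 r=17: min(12,9)*16=144 best=144 *, r--
l=1 r=16: min(12,18)*15=180 best=180 *, l++
l=2 r=16: min(15,18)*14=210 best=210 *, l++
l=3 r=16: min(12,18)*13=156 best=210, l++
l=4 r=16: min(15,18)*12=180 best=210, l++
l=5 r=16: min(11,18)*11=121 best=210, l++
l=6 r=16: min(12,18)*10=120 best=210, l++
l=7 r=16: min(14,18)*9=126 best=210, l++
l=8 r=16: min(13,18)*8=104 best=210, l++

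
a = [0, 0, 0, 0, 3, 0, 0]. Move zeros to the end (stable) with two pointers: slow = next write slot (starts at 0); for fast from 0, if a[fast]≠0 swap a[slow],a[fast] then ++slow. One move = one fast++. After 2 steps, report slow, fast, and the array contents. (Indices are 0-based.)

slow=0, fast=2, a=[0, 0, 0, 0, 3, 0, 0]

slow=0 fast=0: a[fast]=0, fast++
slow=0 fast=1: a[fast]=0, fast++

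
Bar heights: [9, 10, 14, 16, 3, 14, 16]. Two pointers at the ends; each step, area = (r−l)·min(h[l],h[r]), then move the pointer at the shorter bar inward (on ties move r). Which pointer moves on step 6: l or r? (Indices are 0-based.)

l=0 r=6: min(9,16)*6=54 best=54 *, l++
l=1 r=6: min(10,16)*5=50 best=54, l++
l=2 r=6: min(14,16)*4=56 best=56 *, l++
l=3 r=6: min(16,16)*3=48 best=56, r--
l=3 r=5: min(16,14)*2=28 best=56, r--
l=3 r=4: min(16,3)*1=3 best=56, r--

r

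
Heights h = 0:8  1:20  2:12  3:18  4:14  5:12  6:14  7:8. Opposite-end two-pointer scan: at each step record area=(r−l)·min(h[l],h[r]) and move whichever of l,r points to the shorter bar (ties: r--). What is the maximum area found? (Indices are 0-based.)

max area = 70

l=0 r=7: min(8,8)*7=56 best=56 *, r--
l=0 r=6: min(8,14)*6=48 best=56, l++
l=1 r=6: min(20,14)*5=70 best=70 *, r--
l=1 r=5: min(20,12)*4=48 best=70, r--
l=1 r=4: min(20,14)*3=42 best=70, r--
l=1 r=3: min(20,18)*2=36 best=70, r--
l=1 r=2: min(20,12)*1=12 best=70, r--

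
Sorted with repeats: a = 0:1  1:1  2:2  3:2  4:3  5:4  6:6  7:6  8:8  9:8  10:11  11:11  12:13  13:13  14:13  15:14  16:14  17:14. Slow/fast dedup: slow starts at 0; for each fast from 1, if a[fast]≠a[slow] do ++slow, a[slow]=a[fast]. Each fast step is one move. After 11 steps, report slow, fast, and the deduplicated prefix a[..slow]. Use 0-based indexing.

(s=0,f=1) a[fast]=1=a[slow] dup → fast++
(s=0,f=2) a[fast]=2≠a[slow]=1 write a[1]=2 → slow++,fast++
(s=1,f=3) a[fast]=2=a[slow] dup → fast++
(s=1,f=4) a[fast]=3≠a[slow]=2 write a[2]=3 → slow++,fast++
(s=2,f=5) a[fast]=4≠a[slow]=3 write a[3]=4 → slow++,fast++
(s=3,f=6) a[fast]=6≠a[slow]=4 write a[4]=6 → slow++,fast++
(s=4,f=7) a[fast]=6=a[slow] dup → fast++
(s=4,f=8) a[fast]=8≠a[slow]=6 write a[5]=8 → slow++,fast++
(s=5,f=9) a[fast]=8=a[slow] dup → fast++
(s=5,f=10) a[fast]=11≠a[slow]=8 write a[6]=11 → slow++,fast++
(s=6,f=11) a[fast]=11=a[slow] dup → fast++

slow=6, fast=12, prefix=[1, 2, 3, 4, 6, 8, 11]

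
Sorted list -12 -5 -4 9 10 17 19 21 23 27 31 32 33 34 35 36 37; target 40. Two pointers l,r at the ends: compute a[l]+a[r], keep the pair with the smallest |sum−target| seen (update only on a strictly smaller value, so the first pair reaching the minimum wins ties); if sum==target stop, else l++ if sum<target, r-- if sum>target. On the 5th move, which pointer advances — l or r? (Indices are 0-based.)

r

l=0 r=16: -12+37=25 d=15 *, l++
l=1 r=16: -5+37=32 d=8 *, l++
l=2 r=16: -4+37=33 d=7 *, l++
l=3 r=16: 9+37=46 d=6 *, r--
l=3 r=15: 9+36=45 d=5 *, r--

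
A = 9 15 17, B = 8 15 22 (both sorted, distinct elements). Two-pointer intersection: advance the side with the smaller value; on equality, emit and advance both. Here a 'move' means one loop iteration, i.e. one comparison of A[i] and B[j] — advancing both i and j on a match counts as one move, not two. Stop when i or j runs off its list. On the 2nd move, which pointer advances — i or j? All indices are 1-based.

[i=1,j=1] 9>8 → j++
[i=1,j=2] 9<15 → i++

i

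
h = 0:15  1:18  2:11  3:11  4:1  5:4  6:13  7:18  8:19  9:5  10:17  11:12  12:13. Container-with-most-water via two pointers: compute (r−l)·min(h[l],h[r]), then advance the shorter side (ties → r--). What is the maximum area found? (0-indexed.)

[0,12] min(15,13)*12=156 best=156 * → r--
[0,11] min(15,12)*11=132 best=156 → r--
[0,10] min(15,17)*10=150 best=156 → l++
[1,10] min(18,17)*9=153 best=156 → r--
[1,9] min(18,5)*8=40 best=156 → r--
[1,8] min(18,19)*7=126 best=156 → l++
[2,8] min(11,19)*6=66 best=156 → l++
[3,8] min(11,19)*5=55 best=156 → l++
[4,8] min(1,19)*4=4 best=156 → l++
[5,8] min(4,19)*3=12 best=156 → l++
[6,8] min(13,19)*2=26 best=156 → l++
[7,8] min(18,19)*1=18 best=156 → l++

max area = 156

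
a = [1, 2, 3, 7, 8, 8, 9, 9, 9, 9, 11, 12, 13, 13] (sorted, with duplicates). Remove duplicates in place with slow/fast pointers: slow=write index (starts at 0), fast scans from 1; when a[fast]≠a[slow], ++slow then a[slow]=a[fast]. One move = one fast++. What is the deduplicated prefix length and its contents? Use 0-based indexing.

slow=0 fast=1: a[fast]=2≠a[slow]=1 write a[1]=2, slow++,fast++
slow=1 fast=2: a[fast]=3≠a[slow]=2 write a[2]=3, slow++,fast++
slow=2 fast=3: a[fast]=7≠a[slow]=3 write a[3]=7, slow++,fast++
slow=3 fast=4: a[fast]=8≠a[slow]=7 write a[4]=8, slow++,fast++
slow=4 fast=5: a[fast]=8=a[slow] dup, fast++
slow=4 fast=6: a[fast]=9≠a[slow]=8 write a[5]=9, slow++,fast++
slow=5 fast=7: a[fast]=9=a[slow] dup, fast++
slow=5 fast=8: a[fast]=9=a[slow] dup, fast++
slow=5 fast=9: a[fast]=9=a[slow] dup, fast++
slow=5 fast=10: a[fast]=11≠a[slow]=9 write a[6]=11, slow++,fast++
slow=6 fast=11: a[fast]=12≠a[slow]=11 write a[7]=12, slow++,fast++
slow=7 fast=12: a[fast]=13≠a[slow]=12 write a[8]=13, slow++,fast++
slow=8 fast=13: a[fast]=13=a[slow] dup, fast++

length 9; prefix = [1, 2, 3, 7, 8, 9, 11, 12, 13]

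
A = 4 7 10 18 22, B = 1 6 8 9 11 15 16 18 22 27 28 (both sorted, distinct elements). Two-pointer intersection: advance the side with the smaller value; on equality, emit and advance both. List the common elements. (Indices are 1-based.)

intersection = [18, 22]

i=1 j=1: 4>1, j++
i=1 j=2: 4<6, i++
i=2 j=2: 7>6, j++
i=2 j=3: 7<8, i++
i=3 j=3: 10>8, j++
i=3 j=4: 10>9, j++
i=3 j=5: 10<11, i++
i=4 j=5: 18>11, j++
i=4 j=6: 18>15, j++
i=4 j=7: 18>16, j++
i=4 j=8: 18==18 emit, i++,j++
i=5 j=9: 22==22 emit, i++,j++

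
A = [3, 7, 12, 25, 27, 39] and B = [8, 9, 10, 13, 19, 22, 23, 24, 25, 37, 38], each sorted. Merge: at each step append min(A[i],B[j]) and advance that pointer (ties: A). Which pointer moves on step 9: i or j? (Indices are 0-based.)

[i=0,j=0] A[i]=3<=B[j]=8 take 3 → i++
[i=1,j=0] A[i]=7<=B[j]=8 take 7 → i++
[i=2,j=0] A[i]=12>B[j]=8 take 8 → j++
[i=2,j=1] A[i]=12>B[j]=9 take 9 → j++
[i=2,j=2] A[i]=12>B[j]=10 take 10 → j++
[i=2,j=3] A[i]=12<=B[j]=13 take 12 → i++
[i=3,j=3] A[i]=25>B[j]=13 take 13 → j++
[i=3,j=4] A[i]=25>B[j]=19 take 19 → j++
[i=3,j=5] A[i]=25>B[j]=22 take 22 → j++

j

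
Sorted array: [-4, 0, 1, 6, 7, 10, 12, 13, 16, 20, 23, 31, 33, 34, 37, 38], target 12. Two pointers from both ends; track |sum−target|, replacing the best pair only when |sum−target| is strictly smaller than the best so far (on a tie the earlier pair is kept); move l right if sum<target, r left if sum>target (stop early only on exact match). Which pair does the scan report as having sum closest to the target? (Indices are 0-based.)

[0,15] -4+38=34 d=22 * → r--
[0,14] -4+37=33 d=21 * → r--
[0,13] -4+34=30 d=18 * → r--
[0,12] -4+33=29 d=17 * → r--
[0,11] -4+31=27 d=15 * → r--
[0,10] -4+23=19 d=7 * → r--
[0,9] -4+20=16 d=4 * → r--
[0,8] -4+16=12 d=0 * → stop

pair (-4, 16) with sum 12 (|Δ|=0)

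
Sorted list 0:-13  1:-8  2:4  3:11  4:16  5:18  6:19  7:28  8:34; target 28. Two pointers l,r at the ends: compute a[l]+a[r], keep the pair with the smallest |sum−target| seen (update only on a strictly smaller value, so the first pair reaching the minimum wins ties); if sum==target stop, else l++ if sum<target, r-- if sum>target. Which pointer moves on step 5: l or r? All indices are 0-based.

l

[0,8] -13+34=21 d=7 * → l++
[1,8] -8+34=26 d=2 * → l++
[2,8] 4+34=38 d=10 → r--
[2,7] 4+28=32 d=4 → r--
[2,6] 4+19=23 d=5 → l++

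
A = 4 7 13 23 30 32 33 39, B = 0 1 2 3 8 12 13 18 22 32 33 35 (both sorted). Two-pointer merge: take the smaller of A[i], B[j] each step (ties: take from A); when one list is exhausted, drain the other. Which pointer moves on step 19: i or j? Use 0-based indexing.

i=0 j=0: A[i]=4>B[j]=0 take 0, j++
i=0 j=1: A[i]=4>B[j]=1 take 1, j++
i=0 j=2: A[i]=4>B[j]=2 take 2, j++
i=0 j=3: A[i]=4>B[j]=3 take 3, j++
i=0 j=4: A[i]=4<=B[j]=8 take 4, i++
i=1 j=4: A[i]=7<=B[j]=8 take 7, i++
i=2 j=4: A[i]=13>B[j]=8 take 8, j++
i=2 j=5: A[i]=13>B[j]=12 take 12, j++
i=2 j=6: A[i]=13<=B[j]=13 take 13, i++
i=3 j=6: A[i]=23>B[j]=13 take 13, j++
i=3 j=7: A[i]=23>B[j]=18 take 18, j++
i=3 j=8: A[i]=23>B[j]=22 take 22, j++
i=3 j=9: A[i]=23<=B[j]=32 take 23, i++
i=4 j=9: A[i]=30<=B[j]=32 take 30, i++
i=5 j=9: A[i]=32<=B[j]=32 take 32, i++
i=6 j=9: A[i]=33>B[j]=32 take 32, j++
i=6 j=10: A[i]=33<=B[j]=33 take 33, i++
i=7 j=10: A[i]=39>B[j]=33 take 33, j++
i=7 j=11: A[i]=39>B[j]=35 take 35, j++

j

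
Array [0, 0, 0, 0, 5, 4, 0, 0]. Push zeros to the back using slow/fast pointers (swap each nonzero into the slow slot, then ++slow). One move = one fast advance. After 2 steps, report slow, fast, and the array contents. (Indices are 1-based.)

slow=1, fast=3, a=[0, 0, 0, 0, 5, 4, 0, 0]

slow=1 fast=1: a[fast]=0, fast++
slow=1 fast=2: a[fast]=0, fast++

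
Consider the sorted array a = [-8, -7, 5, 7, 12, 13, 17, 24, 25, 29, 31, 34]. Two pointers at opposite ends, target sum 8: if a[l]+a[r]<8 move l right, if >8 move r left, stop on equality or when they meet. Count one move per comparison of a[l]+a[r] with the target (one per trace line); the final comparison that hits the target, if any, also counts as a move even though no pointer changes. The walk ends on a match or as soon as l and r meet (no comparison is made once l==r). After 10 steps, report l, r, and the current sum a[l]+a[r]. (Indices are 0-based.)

l=0 r=11: -8+34=26 >8, r--
l=0 r=10: -8+31=23 >8, r--
l=0 r=9: -8+29=21 >8, r--
l=0 r=8: -8+25=17 >8, r--
l=0 r=7: -8+24=16 >8, r--
l=0 r=6: -8+17=9 >8, r--
l=0 r=5: -8+13=5 <8, l++
l=1 r=5: -7+13=6 <8, l++
l=2 r=5: 5+13=18 >8, r--
l=2 r=4: 5+12=17 >8, r--

l=2, r=3, sum=12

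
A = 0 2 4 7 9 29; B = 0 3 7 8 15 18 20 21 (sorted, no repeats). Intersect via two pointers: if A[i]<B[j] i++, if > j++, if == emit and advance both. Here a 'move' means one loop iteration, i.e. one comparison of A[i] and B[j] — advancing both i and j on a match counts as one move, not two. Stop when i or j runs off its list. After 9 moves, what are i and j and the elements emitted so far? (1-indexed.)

i=1 j=1: 0==0 emit, i++,j++
i=2 j=2: 2<3, i++
i=3 j=2: 4>3, j++
i=3 j=3: 4<7, i++
i=4 j=3: 7==7 emit, i++,j++
i=5 j=4: 9>8, j++
i=5 j=5: 9<15, i++
i=6 j=5: 29>15, j++
i=6 j=6: 29>18, j++

i=6, j=7, emitted=[0, 7]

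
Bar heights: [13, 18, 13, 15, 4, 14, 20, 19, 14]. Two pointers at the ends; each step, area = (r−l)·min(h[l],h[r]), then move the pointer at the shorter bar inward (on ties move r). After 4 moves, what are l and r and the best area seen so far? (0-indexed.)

l=3, r=7, best area=108

[0,8] min(13,14)*8=104 best=104 * → l++
[1,8] min(18,14)*7=98 best=104 → r--
[1,7] min(18,19)*6=108 best=108 * → l++
[2,7] min(13,19)*5=65 best=108 → l++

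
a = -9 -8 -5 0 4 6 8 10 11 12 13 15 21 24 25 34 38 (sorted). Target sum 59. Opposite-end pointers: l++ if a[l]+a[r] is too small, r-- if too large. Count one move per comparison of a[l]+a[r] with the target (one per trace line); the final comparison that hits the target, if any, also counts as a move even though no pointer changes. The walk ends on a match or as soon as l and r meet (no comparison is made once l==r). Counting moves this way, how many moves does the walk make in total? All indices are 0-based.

13 moves

[0,16] -9+38=29 <59 → l++
[1,16] -8+38=30 <59 → l++
[2,16] -5+38=33 <59 → l++
[3,16] 0+38=38 <59 → l++
[4,16] 4+38=42 <59 → l++
[5,16] 6+38=44 <59 → l++
[6,16] 8+38=46 <59 → l++
[7,16] 10+38=48 <59 → l++
[8,16] 11+38=49 <59 → l++
[9,16] 12+38=50 <59 → l++
[10,16] 13+38=51 <59 → l++
[11,16] 15+38=53 <59 → l++
[12,16] 21+38=59 → found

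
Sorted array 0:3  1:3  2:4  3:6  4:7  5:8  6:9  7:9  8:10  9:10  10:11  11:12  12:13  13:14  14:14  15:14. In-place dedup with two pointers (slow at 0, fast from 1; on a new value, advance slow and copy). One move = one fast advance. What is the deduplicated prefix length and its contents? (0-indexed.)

slow=0 fast=1: a[fast]=3=a[slow] dup, fast++
slow=0 fast=2: a[fast]=4≠a[slow]=3 write a[1]=4, slow++,fast++
slow=1 fast=3: a[fast]=6≠a[slow]=4 write a[2]=6, slow++,fast++
slow=2 fast=4: a[fast]=7≠a[slow]=6 write a[3]=7, slow++,fast++
slow=3 fast=5: a[fast]=8≠a[slow]=7 write a[4]=8, slow++,fast++
slow=4 fast=6: a[fast]=9≠a[slow]=8 write a[5]=9, slow++,fast++
slow=5 fast=7: a[fast]=9=a[slow] dup, fast++
slow=5 fast=8: a[fast]=10≠a[slow]=9 write a[6]=10, slow++,fast++
slow=6 fast=9: a[fast]=10=a[slow] dup, fast++
slow=6 fast=10: a[fast]=11≠a[slow]=10 write a[7]=11, slow++,fast++
slow=7 fast=11: a[fast]=12≠a[slow]=11 write a[8]=12, slow++,fast++
slow=8 fast=12: a[fast]=13≠a[slow]=12 write a[9]=13, slow++,fast++
slow=9 fast=13: a[fast]=14≠a[slow]=13 write a[10]=14, slow++,fast++
slow=10 fast=14: a[fast]=14=a[slow] dup, fast++
slow=10 fast=15: a[fast]=14=a[slow] dup, fast++

length 11; prefix = [3, 4, 6, 7, 8, 9, 10, 11, 12, 13, 14]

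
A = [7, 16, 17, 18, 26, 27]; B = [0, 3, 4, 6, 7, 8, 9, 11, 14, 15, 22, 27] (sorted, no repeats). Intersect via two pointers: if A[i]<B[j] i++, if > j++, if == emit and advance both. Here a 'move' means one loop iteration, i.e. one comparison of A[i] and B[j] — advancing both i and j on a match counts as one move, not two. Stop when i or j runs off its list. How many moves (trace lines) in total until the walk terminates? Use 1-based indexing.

16 moves

i=1 j=1: 7>0, j++
i=1 j=2: 7>3, j++
i=1 j=3: 7>4, j++
i=1 j=4: 7>6, j++
i=1 j=5: 7==7 emit, i++,j++
i=2 j=6: 16>8, j++
i=2 j=7: 16>9, j++
i=2 j=8: 16>11, j++
i=2 j=9: 16>14, j++
i=2 j=10: 16>15, j++
i=2 j=11: 16<22, i++
i=3 j=11: 17<22, i++
i=4 j=11: 18<22, i++
i=5 j=11: 26>22, j++
i=5 j=12: 26<27, i++
i=6 j=12: 27==27 emit, i++,j++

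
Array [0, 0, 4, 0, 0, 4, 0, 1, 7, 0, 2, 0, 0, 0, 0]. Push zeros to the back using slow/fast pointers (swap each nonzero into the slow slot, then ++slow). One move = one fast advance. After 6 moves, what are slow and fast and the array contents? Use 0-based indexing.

(s=0,f=0) a[fast]=0 → fast++
(s=0,f=1) a[fast]=0 → fast++
(s=0,f=2) a[fast]=4≠0 swap→a[0]=4 → slow++,fast++
(s=1,f=3) a[fast]=0 → fast++
(s=1,f=4) a[fast]=0 → fast++
(s=1,f=5) a[fast]=4≠0 swap→a[1]=4 → slow++,fast++

slow=2, fast=6, a=[4, 4, 0, 0, 0, 0, 0, 1, 7, 0, 2, 0, 0, 0, 0]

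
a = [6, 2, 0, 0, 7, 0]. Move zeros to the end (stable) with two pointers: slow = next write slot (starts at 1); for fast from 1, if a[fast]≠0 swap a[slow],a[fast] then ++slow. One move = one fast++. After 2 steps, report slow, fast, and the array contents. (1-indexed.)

(s=1,f=1) a[fast]=6≠0 swap→a[1]=6 → slow++,fast++
(s=2,f=2) a[fast]=2≠0 swap→a[2]=2 → slow++,fast++

slow=3, fast=3, a=[6, 2, 0, 0, 7, 0]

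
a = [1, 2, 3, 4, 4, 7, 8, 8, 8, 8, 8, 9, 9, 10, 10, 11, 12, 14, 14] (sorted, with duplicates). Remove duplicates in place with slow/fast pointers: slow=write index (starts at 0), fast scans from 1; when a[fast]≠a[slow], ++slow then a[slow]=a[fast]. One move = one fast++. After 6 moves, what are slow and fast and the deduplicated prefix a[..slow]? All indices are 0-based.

slow=0 fast=1: a[fast]=2≠a[slow]=1 write a[1]=2, slow++,fast++
slow=1 fast=2: a[fast]=3≠a[slow]=2 write a[2]=3, slow++,fast++
slow=2 fast=3: a[fast]=4≠a[slow]=3 write a[3]=4, slow++,fast++
slow=3 fast=4: a[fast]=4=a[slow] dup, fast++
slow=3 fast=5: a[fast]=7≠a[slow]=4 write a[4]=7, slow++,fast++
slow=4 fast=6: a[fast]=8≠a[slow]=7 write a[5]=8, slow++,fast++

slow=5, fast=7, prefix=[1, 2, 3, 4, 7, 8]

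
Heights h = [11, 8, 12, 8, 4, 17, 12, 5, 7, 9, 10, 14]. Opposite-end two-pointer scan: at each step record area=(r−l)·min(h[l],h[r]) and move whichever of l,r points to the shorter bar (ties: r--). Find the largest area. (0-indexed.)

max area = 121

[0,11] min(11,14)*11=121 best=121 * → l++
[1,11] min(8,14)*10=80 best=121 → l++
[2,11] min(12,14)*9=108 best=121 → l++
[3,11] min(8,14)*8=64 best=121 → l++
[4,11] min(4,14)*7=28 best=121 → l++
[5,11] min(17,14)*6=84 best=121 → r--
[5,10] min(17,10)*5=50 best=121 → r--
[5,9] min(17,9)*4=36 best=121 → r--
[5,8] min(17,7)*3=21 best=121 → r--
[5,7] min(17,5)*2=10 best=121 → r--
[5,6] min(17,12)*1=12 best=121 → r--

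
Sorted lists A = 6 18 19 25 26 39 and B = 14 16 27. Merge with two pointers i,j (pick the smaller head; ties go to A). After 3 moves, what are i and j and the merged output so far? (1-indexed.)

i=2, j=3, merged so far=[6, 14, 16]

[i=1,j=1] A[i]=6<=B[j]=14 take 6 → i++
[i=2,j=1] A[i]=18>B[j]=14 take 14 → j++
[i=2,j=2] A[i]=18>B[j]=16 take 16 → j++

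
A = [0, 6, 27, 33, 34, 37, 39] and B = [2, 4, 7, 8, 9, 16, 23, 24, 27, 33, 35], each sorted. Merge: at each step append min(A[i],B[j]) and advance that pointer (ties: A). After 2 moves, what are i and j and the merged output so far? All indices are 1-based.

i=2, j=2, merged so far=[0, 2]

i=1 j=1: A[i]=0<=B[j]=2 take 0, i++
i=2 j=1: A[i]=6>B[j]=2 take 2, j++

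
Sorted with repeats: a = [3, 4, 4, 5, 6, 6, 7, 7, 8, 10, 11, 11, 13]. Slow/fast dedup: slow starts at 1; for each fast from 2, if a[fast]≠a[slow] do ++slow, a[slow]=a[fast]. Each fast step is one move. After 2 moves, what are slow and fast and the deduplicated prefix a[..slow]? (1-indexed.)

(s=1,f=2) a[fast]=4≠a[slow]=3 write a[2]=4 → slow++,fast++
(s=2,f=3) a[fast]=4=a[slow] dup → fast++

slow=2, fast=4, prefix=[3, 4]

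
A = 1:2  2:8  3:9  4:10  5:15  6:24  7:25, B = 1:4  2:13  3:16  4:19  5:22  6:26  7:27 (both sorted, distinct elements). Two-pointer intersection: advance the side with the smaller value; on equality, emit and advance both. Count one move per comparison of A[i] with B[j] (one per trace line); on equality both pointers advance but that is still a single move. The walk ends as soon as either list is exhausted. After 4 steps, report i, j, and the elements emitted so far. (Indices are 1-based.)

[i=1,j=1] 2<4 → i++
[i=2,j=1] 8>4 → j++
[i=2,j=2] 8<13 → i++
[i=3,j=2] 9<13 → i++

i=4, j=2, emitted=[]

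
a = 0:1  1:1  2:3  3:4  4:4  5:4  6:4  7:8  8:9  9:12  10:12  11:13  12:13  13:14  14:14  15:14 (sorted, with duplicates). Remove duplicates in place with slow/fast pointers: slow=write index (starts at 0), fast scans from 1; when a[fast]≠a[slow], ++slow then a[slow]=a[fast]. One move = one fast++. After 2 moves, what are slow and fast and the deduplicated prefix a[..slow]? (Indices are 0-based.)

slow=1, fast=3, prefix=[1, 3]

(s=0,f=1) a[fast]=1=a[slow] dup → fast++
(s=0,f=2) a[fast]=3≠a[slow]=1 write a[1]=3 → slow++,fast++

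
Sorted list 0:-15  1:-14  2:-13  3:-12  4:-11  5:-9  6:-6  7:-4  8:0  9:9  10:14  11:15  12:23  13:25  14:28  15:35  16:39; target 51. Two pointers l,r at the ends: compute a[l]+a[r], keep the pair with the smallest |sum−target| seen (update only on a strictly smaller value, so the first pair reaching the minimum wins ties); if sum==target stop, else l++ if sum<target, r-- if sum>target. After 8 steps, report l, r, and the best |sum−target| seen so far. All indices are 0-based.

l=8, r=16, best |Δ|=16

[0,16] -15+39=24 d=27 * → l++
[1,16] -14+39=25 d=26 * → l++
[2,16] -13+39=26 d=25 * → l++
[3,16] -12+39=27 d=24 * → l++
[4,16] -11+39=28 d=23 * → l++
[5,16] -9+39=30 d=21 * → l++
[6,16] -6+39=33 d=18 * → l++
[7,16] -4+39=35 d=16 * → l++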